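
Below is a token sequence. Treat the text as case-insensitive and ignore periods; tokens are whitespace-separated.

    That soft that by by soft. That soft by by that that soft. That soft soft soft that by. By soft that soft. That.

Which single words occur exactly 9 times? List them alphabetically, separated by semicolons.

soft; that

Unigram counts meeting the condition (exactly 9 times):
  soft: 9
  that: 9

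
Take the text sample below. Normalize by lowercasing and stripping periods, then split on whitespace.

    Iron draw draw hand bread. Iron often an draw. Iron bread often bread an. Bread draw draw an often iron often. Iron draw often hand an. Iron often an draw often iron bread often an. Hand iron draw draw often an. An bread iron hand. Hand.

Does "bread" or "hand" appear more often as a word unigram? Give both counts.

"bread" (6 vs 5)

"bread": 6 occurrences
"hand": 5 occurrences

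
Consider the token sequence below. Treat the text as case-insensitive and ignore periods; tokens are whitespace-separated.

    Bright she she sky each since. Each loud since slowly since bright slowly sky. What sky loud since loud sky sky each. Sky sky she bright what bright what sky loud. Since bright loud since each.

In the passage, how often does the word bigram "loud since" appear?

Scanning the 35 overlapping bigram windows for "loud since":
  position 8–9: loud since
  position 17–18: loud since
  position 31–32: loud since
  position 34–35: loud since

4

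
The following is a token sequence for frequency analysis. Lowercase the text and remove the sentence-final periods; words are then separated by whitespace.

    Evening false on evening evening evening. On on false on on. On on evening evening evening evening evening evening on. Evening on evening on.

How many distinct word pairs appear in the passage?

24 tokens → 23 bigram windows in total.
Repeated bigrams (each contributes count−1 duplicates):
  evening evening: 7
  evening on: 4
  on evening: 4
  on on: 4
  false on: 2
16 duplicate windows → 23 − 16 = 7 distinct.

7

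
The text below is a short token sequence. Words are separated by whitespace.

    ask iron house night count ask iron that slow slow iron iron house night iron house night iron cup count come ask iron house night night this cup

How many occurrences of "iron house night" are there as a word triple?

4

Scanning the 26 overlapping trigram windows for "iron house night":
  position 2–4: iron house night
  position 12–14: iron house night
  position 15–17: iron house night
  position 23–25: iron house night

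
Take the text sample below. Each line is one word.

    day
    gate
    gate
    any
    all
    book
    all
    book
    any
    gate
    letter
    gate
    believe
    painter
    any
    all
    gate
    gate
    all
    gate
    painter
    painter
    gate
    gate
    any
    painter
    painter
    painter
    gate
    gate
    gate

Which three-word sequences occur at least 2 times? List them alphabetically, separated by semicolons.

gate gate any; painter gate gate; painter painter gate

Trigram counts meeting the condition (at least 2 times):
  gate gate any: 2
  painter gate gate: 2
  painter painter gate: 2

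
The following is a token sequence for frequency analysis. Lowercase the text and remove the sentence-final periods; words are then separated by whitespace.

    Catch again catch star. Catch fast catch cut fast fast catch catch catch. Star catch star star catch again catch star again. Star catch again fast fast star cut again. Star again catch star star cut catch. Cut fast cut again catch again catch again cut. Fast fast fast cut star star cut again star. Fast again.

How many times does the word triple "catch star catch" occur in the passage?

2

Scanning the 55 overlapping trigram windows for "catch star catch":
  position 3–5: catch star catch
  position 13–15: catch star catch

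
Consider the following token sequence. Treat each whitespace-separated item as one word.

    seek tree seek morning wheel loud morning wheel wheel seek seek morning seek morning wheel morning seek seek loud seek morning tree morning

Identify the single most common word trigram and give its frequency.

Trigram frequencies (highest first):
  seek morning wheel: 2
  seek tree seek: 1
  tree seek morning: 1
  morning wheel loud: 1
  wheel loud morning: 1
  loud morning wheel: 1
  … (14 more, each ≤ 1)

"seek morning wheel", 2 times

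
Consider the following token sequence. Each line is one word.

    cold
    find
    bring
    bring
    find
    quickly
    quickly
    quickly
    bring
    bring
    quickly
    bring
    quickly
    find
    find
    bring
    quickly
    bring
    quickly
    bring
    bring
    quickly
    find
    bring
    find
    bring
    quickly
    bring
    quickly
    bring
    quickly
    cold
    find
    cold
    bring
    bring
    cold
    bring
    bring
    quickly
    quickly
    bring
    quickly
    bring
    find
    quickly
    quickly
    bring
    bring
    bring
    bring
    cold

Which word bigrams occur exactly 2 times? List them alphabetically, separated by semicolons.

Bigram counts meeting the condition (exactly 2 times):
  bring cold: 2
  cold bring: 2
  cold find: 2
  find quickly: 2
  quickly find: 2

bring cold; cold bring; cold find; find quickly; quickly find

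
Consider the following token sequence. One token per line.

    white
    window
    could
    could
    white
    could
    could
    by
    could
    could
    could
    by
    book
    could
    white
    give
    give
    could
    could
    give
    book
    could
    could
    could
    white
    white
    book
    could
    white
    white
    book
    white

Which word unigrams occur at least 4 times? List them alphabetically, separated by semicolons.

Unigram counts meeting the condition (at least 4 times):
  book: 4
  could: 14
  white: 8

book; could; white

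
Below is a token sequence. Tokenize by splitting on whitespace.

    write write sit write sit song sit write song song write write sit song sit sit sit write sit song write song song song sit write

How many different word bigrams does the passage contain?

26 tokens → 25 bigram windows in total.
Repeated bigrams (each contributes count−1 duplicates):
  sit write: 4
  write sit: 4
  sit song: 3
  song sit: 3
  song song: 3
  sit sit: 2
  song write: 2
  write song: 2
  … (1 more repeated)
16 duplicate windows → 25 − 16 = 9 distinct.

9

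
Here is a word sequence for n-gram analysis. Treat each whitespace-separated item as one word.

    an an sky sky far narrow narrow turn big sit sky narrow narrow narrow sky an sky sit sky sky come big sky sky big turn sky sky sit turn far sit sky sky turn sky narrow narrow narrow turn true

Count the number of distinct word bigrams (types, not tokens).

41 tokens → 40 bigram windows in total.
Repeated bigrams (each contributes count−1 duplicates):
  narrow narrow: 5
  sky sky: 5
  sit sky: 3
  an sky: 2
  narrow turn: 2
  sky narrow: 2
  sky sit: 2
  turn sky: 2
15 duplicate windows → 40 − 15 = 25 distinct.

25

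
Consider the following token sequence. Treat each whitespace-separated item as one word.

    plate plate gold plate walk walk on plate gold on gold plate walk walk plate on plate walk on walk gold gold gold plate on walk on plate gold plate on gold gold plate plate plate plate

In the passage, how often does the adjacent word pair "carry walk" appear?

0

Scanning the 36 overlapping bigram windows for "carry walk":
  (none found)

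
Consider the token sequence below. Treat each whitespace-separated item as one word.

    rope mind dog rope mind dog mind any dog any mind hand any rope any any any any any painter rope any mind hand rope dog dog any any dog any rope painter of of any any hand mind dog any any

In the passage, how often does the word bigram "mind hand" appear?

Scanning the 41 overlapping bigram windows for "mind hand":
  position 11–12: mind hand
  position 23–24: mind hand

2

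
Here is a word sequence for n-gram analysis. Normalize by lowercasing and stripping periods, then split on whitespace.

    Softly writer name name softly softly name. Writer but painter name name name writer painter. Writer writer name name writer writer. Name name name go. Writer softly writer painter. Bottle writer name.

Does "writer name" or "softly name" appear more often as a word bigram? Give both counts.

"writer name" (4 vs 1)

"writer name": 4 occurrences
"softly name": 1 occurrence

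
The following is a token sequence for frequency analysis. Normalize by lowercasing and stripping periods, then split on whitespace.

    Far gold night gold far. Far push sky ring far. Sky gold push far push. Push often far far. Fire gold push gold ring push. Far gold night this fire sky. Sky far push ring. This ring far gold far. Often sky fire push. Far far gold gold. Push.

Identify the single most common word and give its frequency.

Unigram frequencies (highest first):
  far: 13
  gold: 9
  push: 9
  sky: 5
  ring: 4
  fire: 3
  … (3 more, each ≤ 2)

"far", 13 times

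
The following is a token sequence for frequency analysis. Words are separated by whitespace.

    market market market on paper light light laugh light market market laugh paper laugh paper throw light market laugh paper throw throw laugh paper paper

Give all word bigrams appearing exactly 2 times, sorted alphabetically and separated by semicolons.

light market; market laugh; paper throw

Bigram counts meeting the condition (exactly 2 times):
  light market: 2
  market laugh: 2
  paper throw: 2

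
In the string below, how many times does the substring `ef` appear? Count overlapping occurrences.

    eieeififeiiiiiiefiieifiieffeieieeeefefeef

5

Sliding a length-2 window over the 41 characters (40 positions):
  position 16–17: ef
  position 25–26: ef
  position 35–36: ef
  position 37–38: ef
  position 40–41: ef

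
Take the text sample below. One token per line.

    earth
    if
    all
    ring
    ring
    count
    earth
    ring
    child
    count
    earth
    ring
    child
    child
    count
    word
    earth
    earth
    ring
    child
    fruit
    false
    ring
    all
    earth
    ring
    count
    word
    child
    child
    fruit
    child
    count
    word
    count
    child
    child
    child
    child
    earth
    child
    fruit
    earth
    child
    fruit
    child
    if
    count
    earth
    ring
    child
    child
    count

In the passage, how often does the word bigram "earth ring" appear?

5

Scanning the 52 overlapping bigram windows for "earth ring":
  position 7–8: earth ring
  position 11–12: earth ring
  position 18–19: earth ring
  position 25–26: earth ring
  position 49–50: earth ring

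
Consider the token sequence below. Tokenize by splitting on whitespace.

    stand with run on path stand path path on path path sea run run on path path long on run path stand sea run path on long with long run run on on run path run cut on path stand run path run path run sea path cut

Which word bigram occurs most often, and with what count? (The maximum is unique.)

"run path", 5 times

Bigram frequencies (highest first):
  run path: 5
  on path: 4
  run on: 3
  path stand: 3
  path path: 3
  path run: 3
  … (22 more, each ≤ 2)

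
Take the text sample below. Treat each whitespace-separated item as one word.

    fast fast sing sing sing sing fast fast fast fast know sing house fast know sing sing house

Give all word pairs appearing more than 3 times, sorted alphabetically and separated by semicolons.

Bigram counts meeting the condition (more than 3 times):
  fast fast: 4
  sing sing: 4

fast fast; sing sing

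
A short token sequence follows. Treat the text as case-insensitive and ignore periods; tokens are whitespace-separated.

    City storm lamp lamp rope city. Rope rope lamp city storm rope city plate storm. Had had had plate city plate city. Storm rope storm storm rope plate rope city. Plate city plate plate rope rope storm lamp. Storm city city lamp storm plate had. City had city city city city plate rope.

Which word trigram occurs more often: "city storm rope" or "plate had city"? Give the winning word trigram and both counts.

"city storm rope": 2 occurrences
"plate had city": 1 occurrence

"city storm rope" (2 vs 1)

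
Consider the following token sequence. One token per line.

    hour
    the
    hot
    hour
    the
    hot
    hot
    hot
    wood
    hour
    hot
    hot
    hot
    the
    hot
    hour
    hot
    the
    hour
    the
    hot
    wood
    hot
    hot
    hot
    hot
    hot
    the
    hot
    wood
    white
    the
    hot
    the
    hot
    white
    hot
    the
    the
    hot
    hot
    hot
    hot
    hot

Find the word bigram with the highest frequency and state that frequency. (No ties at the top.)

"hot hot", 12 times

Bigram frequencies (highest first):
  hot hot: 12
  the hot: 8
  hot the: 5
  hour the: 3
  hot wood: 3
  hot hour: 2
  … (9 more, each ≤ 2)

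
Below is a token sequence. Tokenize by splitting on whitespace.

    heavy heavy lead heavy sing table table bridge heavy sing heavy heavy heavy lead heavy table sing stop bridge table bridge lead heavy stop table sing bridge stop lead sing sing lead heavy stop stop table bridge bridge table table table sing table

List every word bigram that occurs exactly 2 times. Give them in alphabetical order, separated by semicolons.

bridge table; heavy lead; heavy sing; heavy stop; sing table; stop table

Bigram counts meeting the condition (exactly 2 times):
  bridge table: 2
  heavy lead: 2
  heavy sing: 2
  heavy stop: 2
  sing table: 2
  stop table: 2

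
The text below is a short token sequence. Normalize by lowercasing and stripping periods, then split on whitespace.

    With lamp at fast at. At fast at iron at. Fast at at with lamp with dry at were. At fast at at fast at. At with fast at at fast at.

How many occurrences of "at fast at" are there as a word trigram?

Scanning the 30 overlapping trigram windows for "at fast at":
  position 3–5: at fast at
  position 6–8: at fast at
  position 10–12: at fast at
  position 20–22: at fast at
  position 23–25: at fast at
  position 30–32: at fast at

6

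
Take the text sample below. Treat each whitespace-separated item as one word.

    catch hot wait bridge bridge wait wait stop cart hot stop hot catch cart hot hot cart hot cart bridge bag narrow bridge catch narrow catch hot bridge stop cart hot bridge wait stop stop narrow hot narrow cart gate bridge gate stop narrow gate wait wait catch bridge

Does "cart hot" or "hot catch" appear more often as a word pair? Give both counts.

"cart hot": 4 occurrences
"hot catch": 1 occurrence

"cart hot" (4 vs 1)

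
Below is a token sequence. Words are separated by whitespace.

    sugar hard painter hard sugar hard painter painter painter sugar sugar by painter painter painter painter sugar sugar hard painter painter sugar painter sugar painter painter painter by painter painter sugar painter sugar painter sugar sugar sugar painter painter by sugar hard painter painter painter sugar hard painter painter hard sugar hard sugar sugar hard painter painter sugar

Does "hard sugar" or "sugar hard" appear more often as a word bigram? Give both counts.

"sugar hard" (7 vs 3)

"hard sugar": 3 occurrences
"sugar hard": 7 occurrences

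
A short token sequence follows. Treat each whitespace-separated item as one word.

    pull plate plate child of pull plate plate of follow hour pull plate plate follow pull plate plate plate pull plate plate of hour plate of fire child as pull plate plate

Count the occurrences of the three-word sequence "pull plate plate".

Scanning the 30 overlapping trigram windows for "pull plate plate":
  position 1–3: pull plate plate
  position 6–8: pull plate plate
  position 12–14: pull plate plate
  position 16–18: pull plate plate
  position 20–22: pull plate plate
  position 30–32: pull plate plate

6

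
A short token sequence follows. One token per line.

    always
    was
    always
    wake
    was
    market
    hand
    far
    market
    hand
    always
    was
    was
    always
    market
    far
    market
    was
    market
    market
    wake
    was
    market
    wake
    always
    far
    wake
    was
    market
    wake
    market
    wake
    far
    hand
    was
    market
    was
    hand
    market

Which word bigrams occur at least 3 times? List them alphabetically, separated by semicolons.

Bigram counts meeting the condition (at least 3 times):
  market wake: 4
  wake was: 3
  was market: 5

market wake; wake was; was market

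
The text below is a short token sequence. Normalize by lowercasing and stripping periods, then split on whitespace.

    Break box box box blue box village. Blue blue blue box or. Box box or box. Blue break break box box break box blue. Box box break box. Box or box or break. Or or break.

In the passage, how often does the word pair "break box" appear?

4

Scanning the 35 overlapping bigram windows for "break box":
  position 1–2: break box
  position 19–20: break box
  position 22–23: break box
  position 27–28: break box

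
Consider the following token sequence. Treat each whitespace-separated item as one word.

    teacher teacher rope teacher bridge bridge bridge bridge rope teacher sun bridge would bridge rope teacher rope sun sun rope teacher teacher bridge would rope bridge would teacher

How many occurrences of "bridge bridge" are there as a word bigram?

3

Scanning the 27 overlapping bigram windows for "bridge bridge":
  position 5–6: bridge bridge
  position 6–7: bridge bridge
  position 7–8: bridge bridge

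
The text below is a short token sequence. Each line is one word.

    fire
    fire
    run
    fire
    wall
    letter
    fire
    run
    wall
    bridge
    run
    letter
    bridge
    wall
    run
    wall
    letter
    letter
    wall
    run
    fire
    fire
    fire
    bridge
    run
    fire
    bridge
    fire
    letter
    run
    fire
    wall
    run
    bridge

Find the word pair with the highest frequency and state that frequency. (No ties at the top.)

"run fire", 4 times

Bigram frequencies (highest first):
  run fire: 4
  fire fire: 3
  wall run: 3
  fire run: 2
  fire wall: 2
  wall letter: 2
  … (14 more, each ≤ 2)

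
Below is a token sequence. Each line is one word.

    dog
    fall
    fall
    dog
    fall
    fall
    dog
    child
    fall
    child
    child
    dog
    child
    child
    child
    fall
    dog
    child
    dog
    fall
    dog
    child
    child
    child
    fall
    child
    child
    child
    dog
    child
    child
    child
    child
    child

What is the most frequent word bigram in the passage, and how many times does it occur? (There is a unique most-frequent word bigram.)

"child child", 11 times

Bigram frequencies (highest first):
  child child: 11
  dog child: 5
  fall dog: 4
  dog fall: 3
  child fall: 3
  child dog: 3
  … (2 more, each ≤ 2)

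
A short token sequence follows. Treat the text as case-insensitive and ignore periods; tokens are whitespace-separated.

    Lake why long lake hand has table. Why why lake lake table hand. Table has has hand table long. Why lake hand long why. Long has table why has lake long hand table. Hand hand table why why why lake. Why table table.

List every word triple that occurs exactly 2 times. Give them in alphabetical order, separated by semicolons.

has table why; table why why; why why lake

Trigram counts meeting the condition (exactly 2 times):
  has table why: 2
  table why why: 2
  why why lake: 2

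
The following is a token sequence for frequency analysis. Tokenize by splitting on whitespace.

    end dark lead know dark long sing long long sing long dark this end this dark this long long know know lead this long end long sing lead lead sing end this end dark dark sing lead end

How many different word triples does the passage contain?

38 tokens → 36 trigram windows in total.
Repeated trigrams (each contributes count−1 duplicates):
  long sing long: 2
1 duplicate windows → 36 − 1 = 35 distinct.

35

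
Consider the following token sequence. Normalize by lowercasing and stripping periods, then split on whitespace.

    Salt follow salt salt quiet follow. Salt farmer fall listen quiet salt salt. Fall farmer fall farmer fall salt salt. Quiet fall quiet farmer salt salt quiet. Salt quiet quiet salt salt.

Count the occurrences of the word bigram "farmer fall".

Scanning the 31 overlapping bigram windows for "farmer fall":
  position 8–9: farmer fall
  position 15–16: farmer fall
  position 17–18: farmer fall

3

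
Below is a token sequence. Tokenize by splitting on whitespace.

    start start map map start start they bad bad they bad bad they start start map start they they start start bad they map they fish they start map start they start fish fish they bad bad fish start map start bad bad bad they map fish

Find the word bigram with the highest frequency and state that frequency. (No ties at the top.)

"bad bad", 5 times

Bigram frequencies (highest first):
  bad bad: 5
  start start: 4
  start map: 4
  map start: 4
  bad they: 4
  they start: 4
  … (14 more, each ≤ 3)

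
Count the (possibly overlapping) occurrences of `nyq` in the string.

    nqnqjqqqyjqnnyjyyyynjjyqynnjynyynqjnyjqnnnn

0

Sliding a length-3 window over the 43 characters (41 positions):
  (no match at any position)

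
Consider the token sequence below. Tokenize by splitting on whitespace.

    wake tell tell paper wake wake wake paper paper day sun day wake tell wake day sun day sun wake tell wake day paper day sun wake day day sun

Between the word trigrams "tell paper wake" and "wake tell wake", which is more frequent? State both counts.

"tell paper wake": 1 occurrence
"wake tell wake": 2 occurrences

"wake tell wake" (2 vs 1)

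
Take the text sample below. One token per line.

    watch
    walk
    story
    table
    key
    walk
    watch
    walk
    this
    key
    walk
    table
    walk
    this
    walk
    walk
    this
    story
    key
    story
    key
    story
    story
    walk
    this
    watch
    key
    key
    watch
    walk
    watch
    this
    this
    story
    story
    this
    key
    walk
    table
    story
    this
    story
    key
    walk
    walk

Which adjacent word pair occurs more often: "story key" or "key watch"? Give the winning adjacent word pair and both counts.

"story key" (3 vs 1)

"story key": 3 occurrences
"key watch": 1 occurrence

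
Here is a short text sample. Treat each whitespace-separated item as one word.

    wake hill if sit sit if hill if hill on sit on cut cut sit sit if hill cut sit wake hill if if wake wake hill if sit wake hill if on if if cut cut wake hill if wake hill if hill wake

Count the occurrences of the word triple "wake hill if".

Scanning the 43 overlapping trigram windows for "wake hill if":
  position 1–3: wake hill if
  position 21–23: wake hill if
  position 26–28: wake hill if
  position 30–32: wake hill if
  position 38–40: wake hill if
  position 41–43: wake hill if

6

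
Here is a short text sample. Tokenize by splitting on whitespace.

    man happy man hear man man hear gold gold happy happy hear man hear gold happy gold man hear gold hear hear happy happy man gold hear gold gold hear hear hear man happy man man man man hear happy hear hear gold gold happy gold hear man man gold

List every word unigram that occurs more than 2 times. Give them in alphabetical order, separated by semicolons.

gold; happy; hear; man

Unigram counts meeting the condition (more than 2 times):
  gold: 12
  happy: 9
  hear: 15
  man: 14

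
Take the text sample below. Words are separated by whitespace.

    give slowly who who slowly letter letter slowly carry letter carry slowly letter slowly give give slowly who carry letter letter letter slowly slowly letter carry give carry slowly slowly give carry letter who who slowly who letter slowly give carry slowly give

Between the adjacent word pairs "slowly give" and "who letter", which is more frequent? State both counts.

"slowly give" (4 vs 1)

"slowly give": 4 occurrences
"who letter": 1 occurrence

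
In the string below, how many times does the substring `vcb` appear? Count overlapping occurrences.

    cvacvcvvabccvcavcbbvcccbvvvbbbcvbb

Sliding a length-3 window over the 34 characters (32 positions):
  position 16–18: vcb

1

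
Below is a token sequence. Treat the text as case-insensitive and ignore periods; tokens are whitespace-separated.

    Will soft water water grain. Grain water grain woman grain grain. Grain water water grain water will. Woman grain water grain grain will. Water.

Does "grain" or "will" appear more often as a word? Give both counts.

"grain": 10 occurrences
"will": 3 occurrences

"grain" (10 vs 3)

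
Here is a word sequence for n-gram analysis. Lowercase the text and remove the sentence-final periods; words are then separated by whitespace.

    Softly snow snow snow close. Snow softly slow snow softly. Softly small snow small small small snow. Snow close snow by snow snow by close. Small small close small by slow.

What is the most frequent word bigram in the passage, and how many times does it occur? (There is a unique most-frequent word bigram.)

Bigram frequencies (highest first):
  snow snow: 4
  small small: 3
  snow close: 2
  close snow: 2
  snow softly: 2
  small snow: 2
  … (13 more, each ≤ 2)

"snow snow", 4 times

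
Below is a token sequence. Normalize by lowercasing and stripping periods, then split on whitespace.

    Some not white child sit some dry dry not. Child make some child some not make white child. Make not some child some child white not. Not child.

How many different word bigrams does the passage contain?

28 tokens → 27 bigram windows in total.
Repeated bigrams (each contributes count−1 duplicates):
  some child: 3
  child make: 2
  child some: 2
  not child: 2
  some not: 2
  white child: 2
7 duplicate windows → 27 − 7 = 20 distinct.

20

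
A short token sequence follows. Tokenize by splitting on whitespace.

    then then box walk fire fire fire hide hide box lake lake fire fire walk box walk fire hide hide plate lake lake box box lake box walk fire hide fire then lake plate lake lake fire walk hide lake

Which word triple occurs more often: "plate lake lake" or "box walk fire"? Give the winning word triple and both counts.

"box walk fire" (3 vs 2)

"plate lake lake": 2 occurrences
"box walk fire": 3 occurrences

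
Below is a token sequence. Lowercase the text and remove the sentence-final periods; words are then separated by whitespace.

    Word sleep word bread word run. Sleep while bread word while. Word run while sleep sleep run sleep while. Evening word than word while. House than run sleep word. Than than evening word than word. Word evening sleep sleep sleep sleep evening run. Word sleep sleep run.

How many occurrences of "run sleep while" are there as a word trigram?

2

Scanning the 45 overlapping trigram windows for "run sleep while":
  position 6–8: run sleep while
  position 17–19: run sleep while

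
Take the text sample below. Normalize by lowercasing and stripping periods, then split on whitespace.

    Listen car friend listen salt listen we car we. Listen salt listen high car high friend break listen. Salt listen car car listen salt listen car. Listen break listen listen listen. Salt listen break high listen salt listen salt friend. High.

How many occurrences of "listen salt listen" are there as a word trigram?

6

Scanning the 39 overlapping trigram windows for "listen salt listen":
  position 4–6: listen salt listen
  position 10–12: listen salt listen
  position 18–20: listen salt listen
  position 23–25: listen salt listen
  position 31–33: listen salt listen
  position 36–38: listen salt listen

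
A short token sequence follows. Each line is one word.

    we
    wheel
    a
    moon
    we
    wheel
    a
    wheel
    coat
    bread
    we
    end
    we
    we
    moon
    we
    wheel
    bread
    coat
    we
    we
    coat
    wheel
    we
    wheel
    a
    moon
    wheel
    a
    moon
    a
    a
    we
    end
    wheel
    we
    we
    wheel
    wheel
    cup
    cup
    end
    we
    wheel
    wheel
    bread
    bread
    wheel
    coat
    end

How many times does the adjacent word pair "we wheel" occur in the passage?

Scanning the 49 overlapping bigram windows for "we wheel":
  position 1–2: we wheel
  position 5–6: we wheel
  position 16–17: we wheel
  position 24–25: we wheel
  position 37–38: we wheel
  position 43–44: we wheel

6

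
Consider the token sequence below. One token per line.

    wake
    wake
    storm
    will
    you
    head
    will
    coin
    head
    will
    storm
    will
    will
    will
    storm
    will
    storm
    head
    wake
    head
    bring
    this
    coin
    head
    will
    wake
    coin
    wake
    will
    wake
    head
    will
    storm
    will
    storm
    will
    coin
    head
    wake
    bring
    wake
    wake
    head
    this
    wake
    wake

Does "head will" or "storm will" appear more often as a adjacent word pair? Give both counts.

"head will": 4 occurrences
"storm will": 5 occurrences

"storm will" (5 vs 4)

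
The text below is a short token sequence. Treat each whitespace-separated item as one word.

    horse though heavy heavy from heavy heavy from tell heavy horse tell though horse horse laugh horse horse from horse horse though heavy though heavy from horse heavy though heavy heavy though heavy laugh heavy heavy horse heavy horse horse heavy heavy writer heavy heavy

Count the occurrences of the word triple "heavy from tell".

Scanning the 43 overlapping trigram windows for "heavy from tell":
  position 7–9: heavy from tell

1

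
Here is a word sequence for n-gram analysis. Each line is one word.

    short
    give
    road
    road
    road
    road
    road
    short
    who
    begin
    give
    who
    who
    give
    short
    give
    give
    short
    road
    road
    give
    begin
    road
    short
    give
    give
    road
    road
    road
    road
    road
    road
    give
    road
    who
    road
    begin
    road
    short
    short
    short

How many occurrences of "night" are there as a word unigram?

Scanning the 41 tokens for "night":
  (none found)

0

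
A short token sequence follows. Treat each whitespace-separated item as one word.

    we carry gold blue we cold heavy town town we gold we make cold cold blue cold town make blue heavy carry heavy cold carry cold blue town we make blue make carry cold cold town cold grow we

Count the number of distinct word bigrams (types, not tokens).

39 tokens → 38 bigram windows in total.
Repeated bigrams (each contributes count−1 duplicates):
  carry cold: 2
  cold blue: 2
  cold cold: 2
  cold town: 2
  make blue: 2
  town we: 2
  we make: 2
7 duplicate windows → 38 − 7 = 31 distinct.

31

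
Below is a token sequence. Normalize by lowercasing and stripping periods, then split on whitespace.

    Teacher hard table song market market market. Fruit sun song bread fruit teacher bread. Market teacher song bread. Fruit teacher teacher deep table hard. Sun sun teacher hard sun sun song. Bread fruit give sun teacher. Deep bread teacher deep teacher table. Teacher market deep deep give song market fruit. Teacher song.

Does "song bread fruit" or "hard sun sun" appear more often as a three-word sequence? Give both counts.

"song bread fruit" (3 vs 2)

"song bread fruit": 3 occurrences
"hard sun sun": 2 occurrences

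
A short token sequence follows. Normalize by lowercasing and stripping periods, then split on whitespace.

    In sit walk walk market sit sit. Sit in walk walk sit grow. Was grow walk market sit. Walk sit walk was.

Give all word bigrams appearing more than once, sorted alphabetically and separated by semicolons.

market sit; sit sit; sit walk; walk market; walk sit; walk walk

Bigram counts meeting the condition (more than once):
  market sit: 2
  sit sit: 2
  sit walk: 3
  walk market: 2
  walk sit: 2
  walk walk: 2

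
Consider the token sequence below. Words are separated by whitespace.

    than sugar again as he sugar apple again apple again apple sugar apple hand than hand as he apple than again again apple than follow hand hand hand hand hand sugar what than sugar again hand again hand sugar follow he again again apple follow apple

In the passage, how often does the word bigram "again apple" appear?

Scanning the 45 overlapping bigram windows for "again apple":
  position 8–9: again apple
  position 10–11: again apple
  position 22–23: again apple
  position 43–44: again apple

4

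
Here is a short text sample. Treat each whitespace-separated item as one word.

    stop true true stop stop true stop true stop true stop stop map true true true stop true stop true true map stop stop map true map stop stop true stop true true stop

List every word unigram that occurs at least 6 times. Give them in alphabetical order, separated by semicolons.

stop; true

Unigram counts meeting the condition (at least 6 times):
  stop: 15
  true: 15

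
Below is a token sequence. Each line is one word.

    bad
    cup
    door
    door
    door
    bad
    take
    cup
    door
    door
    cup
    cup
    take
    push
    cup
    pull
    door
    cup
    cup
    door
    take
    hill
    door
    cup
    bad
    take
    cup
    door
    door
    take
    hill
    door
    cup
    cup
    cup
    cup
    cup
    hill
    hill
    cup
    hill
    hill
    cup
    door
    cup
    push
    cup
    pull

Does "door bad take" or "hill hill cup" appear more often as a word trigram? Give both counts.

"door bad take": 1 occurrence
"hill hill cup": 2 occurrences

"hill hill cup" (2 vs 1)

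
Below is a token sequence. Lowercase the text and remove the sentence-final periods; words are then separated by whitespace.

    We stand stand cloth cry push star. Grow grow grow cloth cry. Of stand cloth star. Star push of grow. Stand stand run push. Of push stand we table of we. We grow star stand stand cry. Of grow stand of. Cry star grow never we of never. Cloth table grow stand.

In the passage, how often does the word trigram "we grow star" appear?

1

Scanning the 50 overlapping trigram windows for "we grow star":
  position 32–34: we grow star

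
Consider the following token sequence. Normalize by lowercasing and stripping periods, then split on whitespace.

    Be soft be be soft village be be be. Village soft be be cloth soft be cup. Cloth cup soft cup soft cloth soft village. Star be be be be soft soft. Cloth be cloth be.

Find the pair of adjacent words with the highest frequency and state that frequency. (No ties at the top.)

"be be", 7 times

Bigram frequencies (highest first):
  be be: 7
  be soft: 3
  soft be: 3
  soft village: 2
  be cloth: 2
  cloth soft: 2
  … (13 more, each ≤ 2)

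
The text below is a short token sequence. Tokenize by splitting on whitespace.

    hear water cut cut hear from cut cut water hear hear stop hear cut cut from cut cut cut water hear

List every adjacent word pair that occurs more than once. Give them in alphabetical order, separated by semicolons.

cut cut; cut water; from cut; water hear

Bigram counts meeting the condition (more than once):
  cut cut: 5
  cut water: 2
  from cut: 2
  water hear: 2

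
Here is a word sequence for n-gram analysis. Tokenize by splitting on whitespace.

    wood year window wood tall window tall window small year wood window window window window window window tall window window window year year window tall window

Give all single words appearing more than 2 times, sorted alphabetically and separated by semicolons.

Unigram counts meeting the condition (more than 2 times):
  tall: 4
  window: 14
  wood: 3
  year: 4

tall; window; wood; year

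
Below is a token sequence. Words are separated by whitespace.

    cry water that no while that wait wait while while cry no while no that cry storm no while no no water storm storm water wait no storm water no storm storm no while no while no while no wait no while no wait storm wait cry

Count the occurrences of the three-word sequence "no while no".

6

Scanning the 45 overlapping trigram windows for "no while no":
  position 12–14: no while no
  position 18–20: no while no
  position 33–35: no while no
  position 35–37: no while no
  position 37–39: no while no
  position 41–43: no while no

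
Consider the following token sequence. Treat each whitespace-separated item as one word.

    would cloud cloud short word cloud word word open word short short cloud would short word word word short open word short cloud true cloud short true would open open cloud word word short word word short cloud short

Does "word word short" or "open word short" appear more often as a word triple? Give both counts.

"word word short" (3 vs 2)

"word word short": 3 occurrences
"open word short": 2 occurrences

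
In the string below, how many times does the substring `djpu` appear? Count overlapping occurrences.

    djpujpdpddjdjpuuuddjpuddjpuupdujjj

4

Sliding a length-4 window over the 34 characters (31 positions):
  position 1–4: djpu
  position 12–15: djpu
  position 19–22: djpu
  position 24–27: djpu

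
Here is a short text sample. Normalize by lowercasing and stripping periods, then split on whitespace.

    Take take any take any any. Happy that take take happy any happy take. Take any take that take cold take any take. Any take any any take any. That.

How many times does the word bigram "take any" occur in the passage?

7

Scanning the 29 overlapping bigram windows for "take any":
  position 2–3: take any
  position 4–5: take any
  position 15–16: take any
  position 21–22: take any
  position 23–24: take any
  position 25–26: take any
  position 28–29: take any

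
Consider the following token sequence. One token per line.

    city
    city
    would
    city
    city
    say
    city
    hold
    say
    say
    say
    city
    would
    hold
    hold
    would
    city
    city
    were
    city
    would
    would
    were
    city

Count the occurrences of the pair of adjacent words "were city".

Scanning the 23 overlapping bigram windows for "were city":
  position 19–20: were city
  position 23–24: were city

2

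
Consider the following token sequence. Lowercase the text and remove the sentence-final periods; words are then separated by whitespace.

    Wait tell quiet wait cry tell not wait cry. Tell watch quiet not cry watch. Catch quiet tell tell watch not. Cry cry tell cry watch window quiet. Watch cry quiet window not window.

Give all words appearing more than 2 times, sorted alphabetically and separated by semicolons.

cry; not; quiet; tell; wait; watch; window

Unigram counts meeting the condition (more than 2 times):
  cry: 7
  not: 4
  quiet: 5
  tell: 6
  wait: 3
  watch: 5
  window: 3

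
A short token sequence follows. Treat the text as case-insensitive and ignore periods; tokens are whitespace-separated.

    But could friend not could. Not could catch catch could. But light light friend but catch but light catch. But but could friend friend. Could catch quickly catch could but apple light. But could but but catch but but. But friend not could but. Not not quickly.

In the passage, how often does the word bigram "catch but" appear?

Scanning the 46 overlapping bigram windows for "catch but":
  position 16–17: catch but
  position 19–20: catch but
  position 37–38: catch but

3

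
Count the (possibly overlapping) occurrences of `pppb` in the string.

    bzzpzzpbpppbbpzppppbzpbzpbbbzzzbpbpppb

Sliding a length-4 window over the 38 characters (35 positions):
  position 9–12: pppb
  position 17–20: pppb
  position 35–38: pppb

3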